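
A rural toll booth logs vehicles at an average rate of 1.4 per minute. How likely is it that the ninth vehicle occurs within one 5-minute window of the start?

0.2709

Over the interval, μ = 1.4 × 5 = 7 (a 5-minute window = 5 minutes).
The ninth arrival falls in the interval iff at least 9 events occur there: P(S_9 ≤ t) = P(N ≥ 9) = 1 − P(N ≤ 8) ≈ 0.2709.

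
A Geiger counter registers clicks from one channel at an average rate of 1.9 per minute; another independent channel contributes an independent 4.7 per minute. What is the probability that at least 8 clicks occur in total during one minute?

Independent Poisson processes superpose: combined rate λ = 1.9 + 4.7 = 6.6 per minute.
So μ = 6.6.
P(N ≥ 8) = 1 − P(N ≤ 7) ≈ 0.3419.

0.3419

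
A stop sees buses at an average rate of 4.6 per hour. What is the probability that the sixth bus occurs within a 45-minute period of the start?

0.1358

Over the interval, μ = 4.6 × 0.75 = 3.45 (a 45-minute period = 0.75 hours).
The sixth arrival falls in the interval iff at least 6 events occur there: P(S_6 ≤ t) = P(N ≥ 6) = 1 − P(N ≤ 5) ≈ 0.1358.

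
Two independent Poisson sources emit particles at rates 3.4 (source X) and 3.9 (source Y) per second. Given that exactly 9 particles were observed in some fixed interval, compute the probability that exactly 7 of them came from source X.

Given the total, each event is independently from source X with probability p = λ_X/(λ_X+λ_Y) = 3.4/7.3 ≈ 0.4658.
So K ~ Binomial(9, 3.4/7.3): P(K = 7) = C(9,7) · (3.4/7.3)^7 · (3.9/7.3)^2 ≈ 0.0489.

0.0489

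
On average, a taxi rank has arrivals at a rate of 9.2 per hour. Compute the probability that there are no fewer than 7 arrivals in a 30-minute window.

0.1820

Over the interval, μ = 9.2 × 0.5 = 4.6 (a 30-minute window = 0.5 hours).
P(N ≥ 7) = 1 − P(N ≤ 6) = 1 − Σ_{j=0}^{6} e^(−μ) μ^j/j! ≈ 0.1820.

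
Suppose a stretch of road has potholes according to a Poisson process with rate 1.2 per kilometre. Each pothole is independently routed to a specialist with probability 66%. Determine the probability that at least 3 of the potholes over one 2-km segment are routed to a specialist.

Thinning: the potholes that are routed to a specialist themselves form a Poisson process with rate 0.66 × 1.2 = 0.792 per kilometre.
Over the interval, μ = 0.792 × 2 = 1.584 (a 2-km segment = 2 kilometres).
P(N ≥ 3) = 1 − P(N ≤ 2) ≈ 0.2125.

0.2125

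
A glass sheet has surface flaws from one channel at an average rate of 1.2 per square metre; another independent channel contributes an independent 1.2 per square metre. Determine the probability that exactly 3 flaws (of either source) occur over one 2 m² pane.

0.1517

Independent Poisson processes superpose: combined rate λ = 1.2 + 1.2 = 2.4 per square metre.
Over the interval, μ = 2.4 × 2 = 4.8 (a 2 m² pane = 2 square metres).
P(N = 3) = e^(−4.8) · 4.8^3/3! ≈ 0.1517.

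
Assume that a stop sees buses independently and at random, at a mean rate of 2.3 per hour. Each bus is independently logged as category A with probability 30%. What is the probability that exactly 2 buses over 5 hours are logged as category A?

0.1889

Thinning: the buses that are logged as category A themselves form a Poisson process with rate 0.3 × 2.3 = 0.69 per hour.
Over the interval, μ = 0.69 × 5 = 3.45 (5 hours).
P(N = 2) = e^(−3.45) · 3.45^2/2! ≈ 0.1889.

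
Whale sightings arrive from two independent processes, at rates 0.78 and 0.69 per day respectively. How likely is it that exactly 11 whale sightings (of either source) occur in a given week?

0.1166

Independent Poisson processes superpose: combined rate λ = 0.78 + 0.69 = 1.47 per day.
Over the interval, μ = 1.47 × 7 = 10.29 (a week = 7 days).
P(N = 11) = e^(−10.29) · 10.29^11/11! ≈ 0.1166.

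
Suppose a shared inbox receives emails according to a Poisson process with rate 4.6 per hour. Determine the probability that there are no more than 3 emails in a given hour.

With mean μ = 4.6 per hour,
P(N ≤ 3) = Σ_{j=0}^{3} e^(−μ) μ^j/j! ≈ 0.3257.

0.3257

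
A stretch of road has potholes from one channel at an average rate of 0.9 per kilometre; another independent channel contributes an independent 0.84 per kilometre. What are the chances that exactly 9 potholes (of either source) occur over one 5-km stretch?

0.1311

Independent Poisson processes superpose: combined rate λ = 0.9 + 0.84 = 1.74 per kilometre.
Over the interval, μ = 1.74 × 5 = 8.7 (a 5-km stretch = 5 kilometres).
P(N = 9) = e^(−8.7) · 8.7^9/9! ≈ 0.1311.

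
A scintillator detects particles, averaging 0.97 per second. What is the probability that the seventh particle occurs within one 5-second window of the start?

0.2162

Over the interval, μ = 0.97 × 5 = 4.85 (a 5-second window = 5 seconds).
The seventh arrival falls in the interval iff at least 7 events occur there: P(S_7 ≤ t) = P(N ≥ 7) = 1 − P(N ≤ 6) ≈ 0.2162.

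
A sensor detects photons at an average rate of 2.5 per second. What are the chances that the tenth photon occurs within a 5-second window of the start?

0.7986

Over the interval, μ = 2.5 × 5 = 12.5 (a 5-second window = 5 seconds).
The tenth arrival falls in the interval iff at least 10 events occur there: P(S_10 ≤ t) = P(N ≥ 10) = 1 − P(N ≤ 9) ≈ 0.7986.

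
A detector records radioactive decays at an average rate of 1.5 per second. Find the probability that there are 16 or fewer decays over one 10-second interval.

0.6641

Over the interval, μ = 1.5 × 10 = 15 (a 10-second interval = 10 seconds).
P(N ≤ 16) = Σ_{j=0}^{16} e^(−μ) μ^j/j! ≈ 0.6641.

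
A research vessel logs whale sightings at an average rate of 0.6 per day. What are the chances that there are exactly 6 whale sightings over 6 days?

Over the interval, μ = 0.6 × 6 = 3.6 (6 days).
P(N = 6) = e^(−μ) μ^6/6! = e^(−3.6) · 3.6^6/720 ≈ 0.0826.

0.0826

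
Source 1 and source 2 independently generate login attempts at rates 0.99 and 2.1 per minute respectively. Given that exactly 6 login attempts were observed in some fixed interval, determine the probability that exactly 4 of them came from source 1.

0.0730

Given the total, each event is independently from source 1 with probability p = λ_1/(λ_1+λ_2) = 0.99/3.09 ≈ 0.3204.
So K ~ Binomial(6, 0.99/3.09): P(K = 4) = C(6,4) · (0.99/3.09)^4 · (2.1/3.09)^2 ≈ 0.0730.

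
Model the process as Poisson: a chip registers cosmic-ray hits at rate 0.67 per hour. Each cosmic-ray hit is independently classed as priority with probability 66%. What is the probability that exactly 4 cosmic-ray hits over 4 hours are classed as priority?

Thinning: the cosmic-ray hits that are classed as priority themselves form a Poisson process with rate 0.66 × 0.67 = 0.4422 per hour.
Over the interval, μ = 0.4422 × 4 = 1.7688 (4 hours).
P(N = 4) = e^(−1.7688) · 1.7688^4/4! ≈ 0.0696.

0.0696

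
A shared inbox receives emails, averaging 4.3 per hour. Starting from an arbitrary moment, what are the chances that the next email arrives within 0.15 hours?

Inter-arrival times are exponential with rate λ = 4.3 per hour.
P(T ≤ 0.15) = 1 − e^(−λt) = 1 − e^(−4.3 × 0.15) = 1 − e^(−0.645) ≈ 0.4753.

0.4753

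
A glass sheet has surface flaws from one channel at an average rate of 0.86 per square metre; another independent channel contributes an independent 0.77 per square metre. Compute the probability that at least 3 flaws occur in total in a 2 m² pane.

0.6325

Independent Poisson processes superpose: combined rate λ = 0.86 + 0.77 = 1.63 per square metre.
Over the interval, μ = 1.63 × 2 = 3.26 (a 2 m² pane = 2 square metres).
P(N ≥ 3) = 1 − P(N ≤ 2) ≈ 0.6325.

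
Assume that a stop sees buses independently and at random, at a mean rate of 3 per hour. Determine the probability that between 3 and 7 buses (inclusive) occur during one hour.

With mean μ = 3 per hour,
P(3 ≤ N ≤ 7) = Σ_{j=3}^{7} e^(−3) · 3^j/j! ≈ 0.5649.

0.5649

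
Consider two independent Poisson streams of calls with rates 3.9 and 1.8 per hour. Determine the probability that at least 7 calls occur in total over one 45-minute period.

Independent Poisson processes superpose: combined rate λ = 3.9 + 1.8 = 5.7 per hour.
Over the interval, μ = 5.7 × 0.75 = 4.275 (a 45-minute period = 0.75 hours).
P(N ≥ 7) = 1 − P(N ≤ 6) ≈ 0.1412.

0.1412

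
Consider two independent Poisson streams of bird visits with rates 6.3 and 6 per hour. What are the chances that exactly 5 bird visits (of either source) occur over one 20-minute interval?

Independent Poisson processes superpose: combined rate λ = 6.3 + 6 = 12.3 per hour.
Over the interval, μ = 12.3 × 1/3 = 4.1 (a 20-minute interval = 1/3 hours).
P(N = 5) = e^(−4.1) · 4.1^5/5! ≈ 0.1600.

0.1600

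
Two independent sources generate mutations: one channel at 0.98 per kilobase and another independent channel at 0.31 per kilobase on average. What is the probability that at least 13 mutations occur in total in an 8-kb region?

0.2397

Independent Poisson processes superpose: combined rate λ = 0.98 + 0.31 = 1.29 per kilobase.
Over the interval, μ = 1.29 × 8 = 10.32 (an 8-kb region = 8 kilobases).
P(N ≥ 13) = 1 − P(N ≤ 12) ≈ 0.2397.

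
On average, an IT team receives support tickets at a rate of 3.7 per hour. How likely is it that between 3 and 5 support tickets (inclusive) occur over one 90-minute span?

0.4350

Over the interval, μ = 3.7 × 1.5 = 5.55 (a 90-minute span = 1.5 hours).
P(3 ≤ N ≤ 5) = Σ_{j=3}^{5} e^(−5.55) · 5.55^j/j! ≈ 0.4350.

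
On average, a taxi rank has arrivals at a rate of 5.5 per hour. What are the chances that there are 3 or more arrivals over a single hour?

0.9116

With mean μ = 5.5 per hour,
P(N ≥ 3) = 1 − P(N ≤ 2) = 1 − Σ_{j=0}^{2} e^(−μ) μ^j/j! ≈ 0.9116.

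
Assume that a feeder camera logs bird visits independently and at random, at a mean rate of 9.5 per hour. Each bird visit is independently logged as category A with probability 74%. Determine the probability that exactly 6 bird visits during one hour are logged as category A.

0.1484

Thinning: the bird visits that are logged as category A themselves form a Poisson process with rate 0.74 × 9.5 = 7.03 per hour.
So μ = 7.03.
P(N = 6) = e^(−7.03) · 7.03^6/6! ≈ 0.1484.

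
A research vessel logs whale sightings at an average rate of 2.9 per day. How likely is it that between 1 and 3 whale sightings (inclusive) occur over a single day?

0.6146

With mean μ = 2.9 per day,
P(1 ≤ N ≤ 3) = Σ_{j=1}^{3} e^(−2.9) · 2.9^j/j! ≈ 0.6146.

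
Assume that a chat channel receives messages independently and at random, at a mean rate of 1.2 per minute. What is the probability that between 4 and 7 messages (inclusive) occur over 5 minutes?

Over the interval, μ = 1.2 × 5 = 6 (5 minutes).
P(4 ≤ N ≤ 7) = Σ_{j=4}^{7} e^(−6) · 6^j/j! ≈ 0.5928.

0.5928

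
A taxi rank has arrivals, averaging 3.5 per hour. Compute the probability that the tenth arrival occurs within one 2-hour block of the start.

Over the interval, μ = 3.5 × 2 = 7 (a 2-hour block = 2 hours).
The tenth arrival falls in the interval iff at least 10 events occur there: P(S_10 ≤ t) = P(N ≥ 10) = 1 − P(N ≤ 9) ≈ 0.1695.

0.1695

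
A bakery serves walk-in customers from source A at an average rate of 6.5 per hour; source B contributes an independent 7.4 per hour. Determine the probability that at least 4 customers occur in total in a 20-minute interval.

0.6797

Independent Poisson processes superpose: combined rate λ = 6.5 + 7.4 = 13.9 per hour.
Over the interval, μ = 13.9 × 1/3 ≈ 4.63333 (a 20-minute interval = 1/3 hours).
P(N ≥ 4) = 1 − P(N ≤ 3) ≈ 0.6797.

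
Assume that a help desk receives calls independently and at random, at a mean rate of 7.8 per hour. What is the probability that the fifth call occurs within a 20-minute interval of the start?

0.1226

Over the interval, μ = 7.8 × 1/3 = 2.6 (a 20-minute interval = 1/3 hours).
The fifth arrival falls in the interval iff at least 5 events occur there: P(S_5 ≤ t) = P(N ≥ 5) = 1 − P(N ≤ 4) ≈ 0.1226.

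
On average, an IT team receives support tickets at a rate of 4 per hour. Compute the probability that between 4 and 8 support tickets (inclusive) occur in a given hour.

0.5452

With mean μ = 4 per hour,
P(4 ≤ N ≤ 8) = Σ_{j=4}^{8} e^(−4) · 4^j/j! ≈ 0.5452.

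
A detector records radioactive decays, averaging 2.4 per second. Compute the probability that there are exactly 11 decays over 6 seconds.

0.0771

Over the interval, μ = 2.4 × 6 = 14.4 (6 seconds).
P(N = 11) = e^(−μ) μ^11/11! = e^(−14.4) · 14.4^11/39916800 ≈ 0.0771.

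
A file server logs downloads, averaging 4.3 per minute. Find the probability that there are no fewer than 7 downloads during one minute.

0.1442

With mean μ = 4.3 per minute,
P(N ≥ 7) = 1 − P(N ≤ 6) = 1 − Σ_{j=0}^{6} e^(−μ) μ^j/j! ≈ 0.1442.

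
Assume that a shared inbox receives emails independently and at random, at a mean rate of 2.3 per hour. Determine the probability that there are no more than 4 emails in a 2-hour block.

Over the interval, μ = 2.3 × 2 = 4.6 (a 2-hour block = 2 hours).
P(N ≤ 4) = Σ_{j=0}^{4} e^(−μ) μ^j/j! ≈ 0.5132.

0.5132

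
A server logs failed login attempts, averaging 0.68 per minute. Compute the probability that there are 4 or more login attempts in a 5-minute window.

0.4416

Over the interval, μ = 0.68 × 5 = 3.4 (a 5-minute window = 5 minutes).
P(N ≥ 4) = 1 − P(N ≤ 3) = 1 − Σ_{j=0}^{3} e^(−μ) μ^j/j! ≈ 0.4416.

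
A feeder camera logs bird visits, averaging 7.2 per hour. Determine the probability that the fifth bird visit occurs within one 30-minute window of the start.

Over the interval, μ = 7.2 × 0.5 = 3.6 (a 30-minute window = 0.5 hours).
The fifth arrival falls in the interval iff at least 5 events occur there: P(S_5 ≤ t) = P(N ≥ 5) = 1 − P(N ≤ 4) ≈ 0.2936.

0.2936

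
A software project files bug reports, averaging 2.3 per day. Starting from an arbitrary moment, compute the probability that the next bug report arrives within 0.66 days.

Inter-arrival times are exponential with rate λ = 2.3 per day.
P(T ≤ 0.66) = 1 − e^(−λt) = 1 − e^(−2.3 × 0.66) = 1 − e^(−1.518) ≈ 0.7809.

0.7809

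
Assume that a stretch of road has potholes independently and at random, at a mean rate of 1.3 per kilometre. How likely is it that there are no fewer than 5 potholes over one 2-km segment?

0.1226

Over the interval, μ = 1.3 × 2 = 2.6 (a 2-km segment = 2 kilometres).
P(N ≥ 5) = 1 − P(N ≤ 4) = 1 − Σ_{j=0}^{4} e^(−μ) μ^j/j! ≈ 0.1226.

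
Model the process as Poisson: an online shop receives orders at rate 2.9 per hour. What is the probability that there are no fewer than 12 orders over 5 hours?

Over the interval, μ = 2.9 × 5 = 14.5 (5 hours).
P(N ≥ 12) = 1 − P(N ≤ 11) = 1 − Σ_{j=0}^{11} e^(−μ) μ^j/j! ≈ 0.7799.

0.7799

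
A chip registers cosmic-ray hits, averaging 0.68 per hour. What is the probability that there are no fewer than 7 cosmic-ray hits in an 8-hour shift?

Over the interval, μ = 0.68 × 8 = 5.44 (an 8-hour shift = 8 hours).
P(N ≥ 7) = 1 − P(N ≤ 6) = 1 − Σ_{j=0}^{6} e^(−μ) μ^j/j! ≈ 0.3046.

0.3046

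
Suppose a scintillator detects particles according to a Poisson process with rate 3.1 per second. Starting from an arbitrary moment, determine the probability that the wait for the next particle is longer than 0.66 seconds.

The wait for the next event is exponential with rate λ = 3.1 per second.
P(T > 0.66) = e^(−λt) = e^(−3.1 × 0.66) = e^(−2.046) ≈ 0.1293.

0.1293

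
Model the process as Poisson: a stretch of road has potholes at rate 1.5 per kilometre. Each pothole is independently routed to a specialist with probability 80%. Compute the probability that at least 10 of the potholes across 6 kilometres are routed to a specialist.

Thinning: the potholes that are routed to a specialist themselves form a Poisson process with rate 0.8 × 1.5 = 1.2 per kilometre.
Over the interval, μ = 1.2 × 6 = 7.2 (6 kilometres).
P(N ≥ 10) = 1 − P(N ≤ 9) ≈ 0.1904.

0.1904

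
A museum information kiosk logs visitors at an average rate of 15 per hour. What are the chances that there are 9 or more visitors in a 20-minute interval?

0.0681

Over the interval, μ = 15 × 1/3 = 5 (a 20-minute interval = 1/3 hours).
P(N ≥ 9) = 1 − P(N ≤ 8) = 1 − Σ_{j=0}^{8} e^(−μ) μ^j/j! ≈ 0.0681.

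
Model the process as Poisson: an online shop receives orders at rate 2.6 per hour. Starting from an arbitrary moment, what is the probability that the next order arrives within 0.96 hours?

Inter-arrival times are exponential with rate λ = 2.6 per hour.
P(T ≤ 0.96) = 1 − e^(−λt) = 1 − e^(−2.6 × 0.96) = 1 − e^(−2.496) ≈ 0.9176.

0.9176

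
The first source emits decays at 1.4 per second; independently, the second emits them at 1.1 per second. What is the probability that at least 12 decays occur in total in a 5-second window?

0.5942

Independent Poisson processes superpose: combined rate λ = 1.4 + 1.1 = 2.5 per second.
Over the interval, μ = 2.5 × 5 = 12.5 (a 5-second window = 5 seconds).
P(N ≥ 12) = 1 − P(N ≤ 11) ≈ 0.5942.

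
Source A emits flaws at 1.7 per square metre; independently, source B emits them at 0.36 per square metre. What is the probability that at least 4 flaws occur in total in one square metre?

0.1539

Independent Poisson processes superpose: combined rate λ = 1.7 + 0.36 = 2.06 per square metre.
So μ = 2.06.
P(N ≥ 4) = 1 − P(N ≤ 3) ≈ 0.1539.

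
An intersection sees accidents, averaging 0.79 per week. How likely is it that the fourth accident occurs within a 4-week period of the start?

0.3886

Over the interval, μ = 0.79 × 4 = 3.16 (a 4-week period = 4 weeks).
The fourth arrival falls in the interval iff at least 4 events occur there: P(S_4 ≤ t) = P(N ≥ 4) = 1 − P(N ≤ 3) ≈ 0.3886.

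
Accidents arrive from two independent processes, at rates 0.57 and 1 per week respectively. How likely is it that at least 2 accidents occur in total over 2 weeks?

Independent Poisson processes superpose: combined rate λ = 0.57 + 1 = 1.57 per week.
Over the interval, μ = 1.57 × 2 = 3.14 (2 weeks).
P(N ≥ 2) = 1 − P(N ≤ 1) ≈ 0.8208.

0.8208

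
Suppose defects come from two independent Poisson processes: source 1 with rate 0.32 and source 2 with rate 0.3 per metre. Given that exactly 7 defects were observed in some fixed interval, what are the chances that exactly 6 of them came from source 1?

Given the total, each event is independently from source 1 with probability p = λ_1/(λ_1+λ_2) = 0.32/0.62 ≈ 0.5161.
So K ~ Binomial(7, 0.32/0.62): P(K = 6) = C(7,6) · (0.32/0.62)^6 · (0.3/0.62)^1 ≈ 0.0640.

0.0640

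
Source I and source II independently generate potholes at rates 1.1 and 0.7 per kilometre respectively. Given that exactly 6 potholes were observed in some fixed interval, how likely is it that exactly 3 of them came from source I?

Given the total, each event is independently from source I with probability p = λ_I/(λ_I+λ_II) = 1.1/1.8 ≈ 0.6111.
So K ~ Binomial(6, 1.1/1.8): P(K = 3) = C(6,3) · (1.1/1.8)^3 · (0.7/1.8)^3 ≈ 0.2685.

0.2685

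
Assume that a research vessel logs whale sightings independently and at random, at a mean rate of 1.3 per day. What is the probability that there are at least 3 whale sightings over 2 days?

Over the interval, μ = 1.3 × 2 = 2.6 (2 days).
P(N ≥ 3) = 1 − P(N ≤ 2) = 1 − Σ_{j=0}^{2} e^(−μ) μ^j/j! ≈ 0.4816.

0.4816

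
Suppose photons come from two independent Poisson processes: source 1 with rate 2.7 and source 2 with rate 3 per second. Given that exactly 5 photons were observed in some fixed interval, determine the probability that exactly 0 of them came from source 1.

Given the total, each event is independently from source 1 with probability p = λ_1/(λ_1+λ_2) = 2.7/5.7 ≈ 0.4737.
So K ~ Binomial(5, 2.7/5.7): P(K = 0) = C(5,0) · (2.7/5.7)^0 · (3/5.7)^5 ≈ 0.0404.

0.0404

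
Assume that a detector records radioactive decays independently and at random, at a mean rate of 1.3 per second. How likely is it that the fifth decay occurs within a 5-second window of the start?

0.7763

Over the interval, μ = 1.3 × 5 = 6.5 (a 5-second window = 5 seconds).
The fifth arrival falls in the interval iff at least 5 events occur there: P(S_5 ≤ t) = P(N ≥ 5) = 1 − P(N ≤ 4) ≈ 0.7763.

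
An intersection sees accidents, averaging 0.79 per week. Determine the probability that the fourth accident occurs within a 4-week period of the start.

0.3886

Over the interval, μ = 0.79 × 4 = 3.16 (a 4-week period = 4 weeks).
The fourth arrival falls in the interval iff at least 4 events occur there: P(S_4 ≤ t) = P(N ≥ 4) = 1 − P(N ≤ 3) ≈ 0.3886.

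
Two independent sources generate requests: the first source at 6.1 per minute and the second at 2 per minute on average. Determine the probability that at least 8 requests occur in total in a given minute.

0.5609

Independent Poisson processes superpose: combined rate λ = 6.1 + 2 = 8.1 per minute.
So μ = 8.1.
P(N ≥ 8) = 1 − P(N ≤ 7) ≈ 0.5609.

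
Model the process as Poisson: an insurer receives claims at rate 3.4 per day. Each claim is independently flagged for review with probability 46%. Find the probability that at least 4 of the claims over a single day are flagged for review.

0.0739

Thinning: the claims that are flagged for review themselves form a Poisson process with rate 0.46 × 3.4 = 1.564 per day.
So μ = 1.564.
P(N ≥ 4) = 1 − P(N ≤ 3) ≈ 0.0739.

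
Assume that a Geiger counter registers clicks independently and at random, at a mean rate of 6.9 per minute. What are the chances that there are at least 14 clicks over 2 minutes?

Over the interval, μ = 6.9 × 2 = 13.8 (2 minutes).
P(N ≥ 14) = 1 − P(N ≤ 13) = 1 − Σ_{j=0}^{13} e^(−μ) μ^j/j! ≈ 0.5142.

0.5142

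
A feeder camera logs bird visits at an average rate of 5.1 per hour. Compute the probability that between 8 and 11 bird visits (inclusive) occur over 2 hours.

Over the interval, μ = 5.1 × 2 = 10.2 (2 hours).
P(8 ≤ N ≤ 11) = Σ_{j=8}^{11} e^(−10.2) · 10.2^j/j! ≈ 0.4711.

0.4711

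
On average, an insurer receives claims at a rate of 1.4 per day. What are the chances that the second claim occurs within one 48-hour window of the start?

Over the interval, μ = 1.4 × 2 = 2.8 (a 48-hour window = 2 days).
The second arrival falls in the interval iff at least 2 events occur there: P(S_2 ≤ t) = P(N ≥ 2) = 1 − P(N ≤ 1) ≈ 0.7689.

0.7689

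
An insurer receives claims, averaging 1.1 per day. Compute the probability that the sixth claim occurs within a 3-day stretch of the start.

0.1171

Over the interval, μ = 1.1 × 3 = 3.3 (a 3-day stretch = 3 days).
The sixth arrival falls in the interval iff at least 6 events occur there: P(S_6 ≤ t) = P(N ≥ 6) = 1 − P(N ≤ 5) ≈ 0.1171.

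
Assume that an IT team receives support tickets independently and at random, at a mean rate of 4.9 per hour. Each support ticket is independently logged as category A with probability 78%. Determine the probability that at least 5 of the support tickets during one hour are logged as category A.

Thinning: the support tickets that are logged as category A themselves form a Poisson process with rate 0.78 × 4.9 = 3.822 per hour.
So μ = 3.822.
P(N ≥ 5) = 1 − P(N ≤ 4) ≈ 0.3364.

0.3364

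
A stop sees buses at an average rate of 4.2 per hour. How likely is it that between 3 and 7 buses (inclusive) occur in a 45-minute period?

0.5941

Over the interval, μ = 4.2 × 0.75 = 3.15 (a 45-minute period = 0.75 hours).
P(3 ≤ N ≤ 7) = Σ_{j=3}^{7} e^(−3.15) · 3.15^j/j! ≈ 0.5941.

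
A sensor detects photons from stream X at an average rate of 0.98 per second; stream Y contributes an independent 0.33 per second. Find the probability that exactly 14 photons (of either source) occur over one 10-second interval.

0.1028

Independent Poisson processes superpose: combined rate λ = 0.98 + 0.33 = 1.31 per second.
Over the interval, μ = 1.31 × 10 = 13.1 (a 10-second interval = 10 seconds).
P(N = 14) = e^(−13.1) · 13.1^14/14! ≈ 0.1028.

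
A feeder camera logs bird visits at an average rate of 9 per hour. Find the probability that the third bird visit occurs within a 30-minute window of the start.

0.8264

Over the interval, μ = 9 × 0.5 = 4.5 (a 30-minute window = 0.5 hours).
The third arrival falls in the interval iff at least 3 events occur there: P(S_3 ≤ t) = P(N ≥ 3) = 1 − P(N ≤ 2) ≈ 0.8264.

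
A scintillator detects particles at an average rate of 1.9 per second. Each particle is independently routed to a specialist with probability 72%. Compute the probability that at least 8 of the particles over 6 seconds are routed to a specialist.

Thinning: the particles that are routed to a specialist themselves form a Poisson process with rate 0.72 × 1.9 = 1.368 per second.
Over the interval, μ = 1.368 × 6 = 8.208 (6 seconds).
P(N ≥ 8) = 1 − P(N ≤ 7) ≈ 0.5757.

0.5757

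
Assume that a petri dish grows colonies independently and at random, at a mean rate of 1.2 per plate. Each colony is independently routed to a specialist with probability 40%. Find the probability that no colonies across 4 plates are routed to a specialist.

Thinning: the colonies that are routed to a specialist themselves form a Poisson process with rate 0.4 × 1.2 = 0.48 per plate.
Over the interval, μ = 0.48 × 4 = 1.92 (4 plates).
P(N = 0) = e^(−1.92) · 1.92^0/0! ≈ 0.1466.

0.1466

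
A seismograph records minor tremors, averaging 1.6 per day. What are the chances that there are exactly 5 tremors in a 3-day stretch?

Over the interval, μ = 1.6 × 3 = 4.8 (a 3-day stretch = 3 days).
P(N = 5) = e^(−μ) μ^5/5! = e^(−4.8) · 4.8^5/120 ≈ 0.1747.

0.1747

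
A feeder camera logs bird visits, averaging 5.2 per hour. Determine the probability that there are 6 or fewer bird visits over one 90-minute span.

0.3384

Over the interval, μ = 5.2 × 1.5 = 7.8 (a 90-minute span = 1.5 hours).
P(N ≤ 6) = Σ_{j=0}^{6} e^(−μ) μ^j/j! ≈ 0.3384.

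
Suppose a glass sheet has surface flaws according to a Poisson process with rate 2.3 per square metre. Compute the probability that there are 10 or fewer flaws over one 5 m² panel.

0.4017

Over the interval, μ = 2.3 × 5 = 11.5 (a 5 m² panel = 5 square metres).
P(N ≤ 10) = Σ_{j=0}^{10} e^(−μ) μ^j/j! ≈ 0.4017.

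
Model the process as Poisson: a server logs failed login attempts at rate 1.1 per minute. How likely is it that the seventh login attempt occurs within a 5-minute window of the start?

0.3140

Over the interval, μ = 1.1 × 5 = 5.5 (a 5-minute window = 5 minutes).
The seventh arrival falls in the interval iff at least 7 events occur there: P(S_7 ≤ t) = P(N ≥ 7) = 1 − P(N ≤ 6) ≈ 0.3140.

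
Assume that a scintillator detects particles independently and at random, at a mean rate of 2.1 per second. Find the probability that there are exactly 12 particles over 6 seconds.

Over the interval, μ = 2.1 × 6 = 12.6 (6 seconds).
P(N = 12) = e^(−μ) μ^12/12! = e^(−12.6) · 12.6^12/479001600 ≈ 0.1127.

0.1127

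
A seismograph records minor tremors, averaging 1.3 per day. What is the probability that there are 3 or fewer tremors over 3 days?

Over the interval, μ = 1.3 × 3 = 3.9 (3 days).
P(N ≤ 3) = Σ_{j=0}^{3} e^(−μ) μ^j/j! ≈ 0.4532.

0.4532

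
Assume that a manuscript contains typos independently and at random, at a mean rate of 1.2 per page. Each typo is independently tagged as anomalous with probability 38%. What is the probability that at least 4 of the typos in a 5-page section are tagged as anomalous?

0.1966

Thinning: the typos that are tagged as anomalous themselves form a Poisson process with rate 0.38 × 1.2 = 0.456 per page.
Over the interval, μ = 0.456 × 5 = 2.28 (a 5-page section = 5 pages).
P(N ≥ 4) = 1 − P(N ≤ 3) ≈ 0.1966.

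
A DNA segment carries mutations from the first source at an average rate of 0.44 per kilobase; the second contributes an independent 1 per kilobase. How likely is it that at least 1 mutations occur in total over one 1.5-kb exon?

Independent Poisson processes superpose: combined rate λ = 0.44 + 1 = 1.44 per kilobase.
Over the interval, μ = 1.44 × 1.5 = 2.16 (a 1.5-kb exon = 1.5 kilobases).
P(N ≥ 1) = 1 − P(N ≤ 0) ≈ 0.8847.

0.8847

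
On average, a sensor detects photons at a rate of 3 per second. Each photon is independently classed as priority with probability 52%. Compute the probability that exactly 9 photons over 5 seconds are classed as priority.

0.1207

Thinning: the photons that are classed as priority themselves form a Poisson process with rate 0.52 × 3 = 1.56 per second.
Over the interval, μ = 1.56 × 5 = 7.8 (5 seconds).
P(N = 9) = e^(−7.8) · 7.8^9/9! ≈ 0.1207.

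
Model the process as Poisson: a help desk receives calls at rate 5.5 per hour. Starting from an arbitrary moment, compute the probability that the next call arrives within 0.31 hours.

0.8182

Inter-arrival times are exponential with rate λ = 5.5 per hour.
P(T ≤ 0.31) = 1 − e^(−λt) = 1 − e^(−5.5 × 0.31) = 1 − e^(−1.705) ≈ 0.8182.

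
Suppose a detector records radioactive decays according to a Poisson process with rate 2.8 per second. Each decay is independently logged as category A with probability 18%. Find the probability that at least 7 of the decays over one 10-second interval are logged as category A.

0.2437

Thinning: the decays that are logged as category A themselves form a Poisson process with rate 0.18 × 2.8 = 0.504 per second.
Over the interval, μ = 0.504 × 10 = 5.04 (a 10-second interval = 10 seconds).
P(N ≥ 7) = 1 − P(N ≤ 6) ≈ 0.2437.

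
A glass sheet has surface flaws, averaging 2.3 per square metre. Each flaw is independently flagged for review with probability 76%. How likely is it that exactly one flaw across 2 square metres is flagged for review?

0.1060

Thinning: the flaws that are flagged for review themselves form a Poisson process with rate 0.76 × 2.3 = 1.748 per square metre.
Over the interval, μ = 1.748 × 2 = 3.496 (2 square metres).
P(N = 1) = e^(−3.496) · 3.496^1/1! ≈ 0.1060.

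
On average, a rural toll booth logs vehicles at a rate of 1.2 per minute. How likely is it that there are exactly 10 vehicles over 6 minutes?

0.0770

Over the interval, μ = 1.2 × 6 = 7.2 (6 minutes).
P(N = 10) = e^(−μ) μ^10/10! = e^(−7.2) · 7.2^10/3628800 ≈ 0.0770.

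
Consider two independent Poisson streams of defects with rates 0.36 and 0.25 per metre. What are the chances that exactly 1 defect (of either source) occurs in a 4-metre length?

Independent Poisson processes superpose: combined rate λ = 0.36 + 0.25 = 0.61 per metre.
Over the interval, μ = 0.61 × 4 = 2.44 (a 4-metre length = 4 metres).
P(N = 1) = e^(−2.44) · 2.44^1/1! ≈ 0.2127.

0.2127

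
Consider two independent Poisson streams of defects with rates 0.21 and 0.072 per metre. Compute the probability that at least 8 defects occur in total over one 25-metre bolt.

Independent Poisson processes superpose: combined rate λ = 0.21 + 0.072 = 0.282 per metre.
Over the interval, μ = 0.282 × 25 = 7.05 (a 25-metre bolt = 25 metres).
P(N ≥ 8) = 1 − P(N ≤ 7) ≈ 0.4087.

0.4087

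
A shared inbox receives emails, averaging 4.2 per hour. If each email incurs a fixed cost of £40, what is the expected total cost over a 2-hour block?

E[N] = 4.2 × 2 = 8.4 (a 2-hour block = 2 hours); E[cost] = 8.4 × £40 = £336.

£336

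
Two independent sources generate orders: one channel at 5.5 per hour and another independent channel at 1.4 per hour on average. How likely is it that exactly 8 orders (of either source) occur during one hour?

Independent Poisson processes superpose: combined rate λ = 5.5 + 1.4 = 6.9 per hour.
So μ = 6.9.
P(N = 8) = e^(−6.9) · 6.9^8/8! ≈ 0.1284.

0.1284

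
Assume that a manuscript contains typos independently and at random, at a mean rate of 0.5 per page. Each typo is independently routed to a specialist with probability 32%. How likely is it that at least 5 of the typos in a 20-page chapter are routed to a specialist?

Thinning: the typos that are routed to a specialist themselves form a Poisson process with rate 0.32 × 0.5 = 0.16 per page.
Over the interval, μ = 0.16 × 20 = 3.2 (a 20-page chapter = 20 pages).
P(N ≥ 5) = 1 − P(N ≤ 4) ≈ 0.2194.

0.2194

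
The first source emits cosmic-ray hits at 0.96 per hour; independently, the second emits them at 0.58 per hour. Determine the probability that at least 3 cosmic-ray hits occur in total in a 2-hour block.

Independent Poisson processes superpose: combined rate λ = 0.96 + 0.58 = 1.54 per hour.
Over the interval, μ = 1.54 × 2 = 3.08 (a 2-hour block = 2 hours).
P(N ≥ 3) = 1 − P(N ≤ 2) ≈ 0.5945.

0.5945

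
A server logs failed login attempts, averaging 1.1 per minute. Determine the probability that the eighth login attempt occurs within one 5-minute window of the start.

Over the interval, μ = 1.1 × 5 = 5.5 (a 5-minute window = 5 minutes).
The eighth arrival falls in the interval iff at least 8 events occur there: P(S_8 ≤ t) = P(N ≥ 8) = 1 − P(N ≤ 7) ≈ 0.1905.

0.1905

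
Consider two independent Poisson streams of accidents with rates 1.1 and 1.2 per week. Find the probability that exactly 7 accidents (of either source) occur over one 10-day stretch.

Independent Poisson processes superpose: combined rate λ = 1.1 + 1.2 = 2.3 per week.
Over the interval, μ = 2.3 × 10/7 ≈ 3.28571 (a 10-day stretch = 10/7 weeks).
P(N = 7) = e^(−3.28571) · 3.28571^7/7! ≈ 0.0307.

0.0307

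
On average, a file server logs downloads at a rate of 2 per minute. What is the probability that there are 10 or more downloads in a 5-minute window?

0.5421

Over the interval, μ = 2 × 5 = 10 (a 5-minute window = 5 minutes).
P(N ≥ 10) = 1 − P(N ≤ 9) = 1 − Σ_{j=0}^{9} e^(−μ) μ^j/j! ≈ 0.5421.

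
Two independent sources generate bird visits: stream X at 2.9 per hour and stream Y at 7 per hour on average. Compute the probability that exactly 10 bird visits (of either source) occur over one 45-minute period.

Independent Poisson processes superpose: combined rate λ = 2.9 + 7 = 9.9 per hour.
Over the interval, μ = 9.9 × 0.75 = 7.425 (a 45-minute period = 0.75 hours).
P(N = 10) = e^(−7.425) · 7.425^10/10! ≈ 0.0837.

0.0837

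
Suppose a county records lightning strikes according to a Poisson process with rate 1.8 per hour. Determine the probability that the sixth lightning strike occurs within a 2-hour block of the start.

0.1559

Over the interval, μ = 1.8 × 2 = 3.6 (a 2-hour block = 2 hours).
The sixth arrival falls in the interval iff at least 6 events occur there: P(S_6 ≤ t) = P(N ≥ 6) = 1 − P(N ≤ 5) ≈ 0.1559.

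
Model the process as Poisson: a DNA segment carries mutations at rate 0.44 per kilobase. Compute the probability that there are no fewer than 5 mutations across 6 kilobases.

0.1283

Over the interval, μ = 0.44 × 6 = 2.64 (6 kilobases).
P(N ≥ 5) = 1 − P(N ≤ 4) = 1 − Σ_{j=0}^{4} e^(−μ) μ^j/j! ≈ 0.1283.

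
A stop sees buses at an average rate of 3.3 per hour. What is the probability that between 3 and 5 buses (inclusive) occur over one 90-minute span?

Over the interval, μ = 3.3 × 1.5 = 4.95 (a 90-minute span = 1.5 hours).
P(3 ≤ N ≤ 5) = Σ_{j=3}^{5} e^(−4.95) · 4.95^j/j! ≈ 0.4958.

0.4958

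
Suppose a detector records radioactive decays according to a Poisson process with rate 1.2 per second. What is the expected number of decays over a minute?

E[N] = λt = 1.2 × 60 = 72 (a minute = 60 seconds).

72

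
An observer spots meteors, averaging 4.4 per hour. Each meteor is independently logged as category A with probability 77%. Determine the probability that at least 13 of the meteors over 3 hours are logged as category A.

0.2242

Thinning: the meteors that are logged as category A themselves form a Poisson process with rate 0.77 × 4.4 = 3.388 per hour.
Over the interval, μ = 3.388 × 3 = 10.164 (3 hours).
P(N ≥ 13) = 1 − P(N ≤ 12) ≈ 0.2242.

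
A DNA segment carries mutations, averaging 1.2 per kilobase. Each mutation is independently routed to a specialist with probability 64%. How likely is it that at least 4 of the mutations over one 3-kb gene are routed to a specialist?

Thinning: the mutations that are routed to a specialist themselves form a Poisson process with rate 0.64 × 1.2 = 0.768 per kilobase.
Over the interval, μ = 0.768 × 3 = 2.304 (a 3-kb gene = 3 kilobases).
P(N ≥ 4) = 1 − P(N ≤ 3) ≈ 0.2015.

0.2015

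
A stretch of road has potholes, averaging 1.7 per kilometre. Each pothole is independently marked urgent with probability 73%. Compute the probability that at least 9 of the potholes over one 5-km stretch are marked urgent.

0.1746

Thinning: the potholes that are marked urgent themselves form a Poisson process with rate 0.73 × 1.7 = 1.241 per kilometre.
Over the interval, μ = 1.241 × 5 = 6.205 (a 5-km stretch = 5 kilometres).
P(N ≥ 9) = 1 − P(N ≤ 8) ≈ 0.1746.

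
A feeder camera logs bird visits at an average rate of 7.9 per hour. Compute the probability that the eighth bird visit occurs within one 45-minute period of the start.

0.2458

Over the interval, μ = 7.9 × 0.75 = 5.925 (a 45-minute period = 0.75 hours).
The eighth arrival falls in the interval iff at least 8 events occur there: P(S_8 ≤ t) = P(N ≥ 8) = 1 − P(N ≤ 7) ≈ 0.2458.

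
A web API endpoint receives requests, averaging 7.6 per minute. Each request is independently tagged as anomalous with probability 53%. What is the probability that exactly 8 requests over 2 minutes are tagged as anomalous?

Thinning: the requests that are tagged as anomalous themselves form a Poisson process with rate 0.53 × 7.6 = 4.028 per minute.
Over the interval, μ = 4.028 × 2 = 8.056 (2 minutes).
P(N = 8) = e^(−8.056) · 8.056^8/8! ≈ 0.1396.

0.1396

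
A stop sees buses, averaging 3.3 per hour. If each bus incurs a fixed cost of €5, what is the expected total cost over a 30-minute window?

E[N] = 3.3 × 0.5 = 1.65 (a 30-minute window = 0.5 hours); E[cost] = 1.65 × €5 = €8.25.

€8.25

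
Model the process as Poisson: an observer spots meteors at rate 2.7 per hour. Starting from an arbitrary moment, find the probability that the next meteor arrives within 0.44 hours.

Inter-arrival times are exponential with rate λ = 2.7 per hour.
P(T ≤ 0.44) = 1 − e^(−λt) = 1 − e^(−2.7 × 0.44) = 1 − e^(−1.188) ≈ 0.6952.

0.6952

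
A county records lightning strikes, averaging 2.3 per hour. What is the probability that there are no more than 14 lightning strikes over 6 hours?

0.5916

Over the interval, μ = 2.3 × 6 = 13.8 (6 hours).
P(N ≤ 14) = Σ_{j=0}^{14} e^(−μ) μ^j/j! ≈ 0.5916.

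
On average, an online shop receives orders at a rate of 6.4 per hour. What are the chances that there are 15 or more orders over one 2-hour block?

0.3046

Over the interval, μ = 6.4 × 2 = 12.8 (a 2-hour block = 2 hours).
P(N ≥ 15) = 1 − P(N ≤ 14) = 1 − Σ_{j=0}^{14} e^(−μ) μ^j/j! ≈ 0.3046.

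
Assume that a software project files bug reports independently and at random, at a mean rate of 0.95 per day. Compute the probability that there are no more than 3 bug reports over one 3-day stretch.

0.6808

Over the interval, μ = 0.95 × 3 = 2.85 (a 3-day stretch = 3 days).
P(N ≤ 3) = Σ_{j=0}^{3} e^(−μ) μ^j/j! ≈ 0.6808.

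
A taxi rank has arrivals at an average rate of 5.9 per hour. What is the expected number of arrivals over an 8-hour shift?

E[N] = λt = 5.9 × 8 = 47.2 (an 8-hour shift = 8 hours).

47.2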